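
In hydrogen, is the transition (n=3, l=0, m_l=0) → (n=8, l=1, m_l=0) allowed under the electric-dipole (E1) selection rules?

Initial l = 0, final l = 1, so Δl = +1. E1 requires Δl = ±1: ok.
Δm_l = 0 − (0) = +0. E1 requires Δm_l = 0, ±1: ok.
All E1 selection rules are satisfied.

allowed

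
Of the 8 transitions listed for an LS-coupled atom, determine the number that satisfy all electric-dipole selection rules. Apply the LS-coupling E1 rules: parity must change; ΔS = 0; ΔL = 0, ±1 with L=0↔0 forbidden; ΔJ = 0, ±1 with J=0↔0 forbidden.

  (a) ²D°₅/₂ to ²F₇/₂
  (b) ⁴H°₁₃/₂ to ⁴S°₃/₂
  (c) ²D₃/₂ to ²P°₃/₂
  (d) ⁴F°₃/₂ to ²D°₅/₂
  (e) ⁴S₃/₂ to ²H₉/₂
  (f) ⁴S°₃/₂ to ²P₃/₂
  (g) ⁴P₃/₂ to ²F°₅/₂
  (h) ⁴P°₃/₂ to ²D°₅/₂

2

(a) allowed
(b) forbidden (parity, ΔL, ΔJ fail)
(c) allowed
(d) forbidden (parity, ΔS fail)
(e) forbidden (parity, ΔS, ΔL, ΔJ fail)
(f) forbidden (ΔS fails)
(g) forbidden (ΔS, ΔL fail)
(h) forbidden (parity, ΔS fail)
Total allowed: 2 of 8.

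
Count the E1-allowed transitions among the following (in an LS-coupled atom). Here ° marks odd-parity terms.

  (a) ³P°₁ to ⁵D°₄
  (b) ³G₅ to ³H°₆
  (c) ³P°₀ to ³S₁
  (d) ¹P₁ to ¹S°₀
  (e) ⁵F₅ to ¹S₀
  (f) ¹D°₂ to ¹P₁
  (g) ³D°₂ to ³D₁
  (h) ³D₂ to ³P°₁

6

(a) forbidden (parity, ΔS, ΔJ fail)
(b) allowed
(c) allowed
(d) allowed
(e) forbidden (parity, ΔS, ΔL, ΔJ fail)
(f) allowed
(g) allowed
(h) allowed
Total allowed: 6 of 8.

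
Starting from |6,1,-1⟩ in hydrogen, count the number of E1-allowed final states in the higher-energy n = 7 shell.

E1 requires Δl = ±1, so l_f ∈ {0, 2}; with 0 ≤ l_f ≤ n_f−1 = 6, the allowed l_f values are {0, 2}.
For l_f = 0: m_f ∈ {m_i−1, m_i, m_i+1} ∩ [−0, 0] = {0} → 1 state.
For l_f = 2: m_f ∈ {m_i−1, m_i, m_i+1} ∩ [−2, 2] = {-2, -1, 0} → 3 states.
Total: 4.

4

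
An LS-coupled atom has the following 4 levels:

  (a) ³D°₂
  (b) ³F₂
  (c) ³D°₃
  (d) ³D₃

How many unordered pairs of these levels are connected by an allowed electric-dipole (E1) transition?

(a)–(b): allowed.
(a)–(c): forbidden (parity).
(a)–(d): allowed.
(b)–(c): allowed.
(b)–(d): forbidden (parity).
(c)–(d): allowed.
Allowed pairs: 4 of 6.

4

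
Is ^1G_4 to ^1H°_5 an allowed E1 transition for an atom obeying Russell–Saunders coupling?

allowed

Parity must change: even → odd — passes.
ΔS = 0: S: 0 → 0 — passes.
ΔL = 0, ±1 (not L=0↔0): L: 4 → 5, ΔL = +1 — passes.
ΔJ = 0, ±1 (not J=0↔0): J: 4 → 5, ΔJ = +1 — passes.
All four E1 rules are satisfied.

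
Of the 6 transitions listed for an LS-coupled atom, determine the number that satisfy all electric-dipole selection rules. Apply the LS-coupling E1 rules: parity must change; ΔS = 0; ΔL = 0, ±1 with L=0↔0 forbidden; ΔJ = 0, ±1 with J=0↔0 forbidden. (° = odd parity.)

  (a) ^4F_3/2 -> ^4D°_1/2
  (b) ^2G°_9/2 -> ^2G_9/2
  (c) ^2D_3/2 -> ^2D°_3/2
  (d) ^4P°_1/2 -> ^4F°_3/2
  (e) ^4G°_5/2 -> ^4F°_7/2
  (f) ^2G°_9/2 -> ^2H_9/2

4

(a) allowed
(b) allowed
(c) allowed
(d) forbidden (parity, ΔL fail)
(e) forbidden (parity fails)
(f) allowed
Total allowed: 4 of 6.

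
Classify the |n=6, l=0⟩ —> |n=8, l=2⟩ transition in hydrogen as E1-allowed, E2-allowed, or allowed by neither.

Δl = 2 − 0 = +2; l_i + l_f = 2.
E1 (Δl = ±1): not satisfied.
E2 (Δl = 0,±2, l_i+l_f ≥ 2): satisfied.

E2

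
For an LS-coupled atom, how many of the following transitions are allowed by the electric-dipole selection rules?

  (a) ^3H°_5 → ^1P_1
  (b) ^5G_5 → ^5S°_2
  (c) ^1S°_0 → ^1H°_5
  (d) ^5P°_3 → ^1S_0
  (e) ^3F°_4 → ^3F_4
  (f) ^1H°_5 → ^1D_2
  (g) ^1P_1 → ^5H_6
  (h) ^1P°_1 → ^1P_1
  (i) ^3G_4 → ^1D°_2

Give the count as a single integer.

(a) forbidden (ΔS, ΔL, ΔJ fail)
(b) forbidden (ΔL, ΔJ fail)
(c) forbidden (parity, ΔL, ΔJ fail)
(d) forbidden (ΔS, ΔJ fail)
(e) allowed
(f) forbidden (ΔL, ΔJ fail)
(g) forbidden (parity, ΔS, ΔL, ΔJ fail)
(h) allowed
(i) forbidden (ΔS, ΔL, ΔJ fail)
Total allowed: 2 of 9.

2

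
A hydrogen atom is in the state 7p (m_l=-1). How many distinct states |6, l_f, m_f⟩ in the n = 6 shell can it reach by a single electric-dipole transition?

4

E1 requires Δl = ±1, so l_f ∈ {0, 2}; with 0 ≤ l_f ≤ n_f−1 = 5, the allowed l_f values are {0, 2}.
For l_f = 0: m_f ∈ {m_i−1, m_i, m_i+1} ∩ [−0, 0] = {0} → 1 state.
For l_f = 2: m_f ∈ {m_i−1, m_i, m_i+1} ∩ [−2, 2] = {-2, -1, 0} → 3 states.
Total: 4.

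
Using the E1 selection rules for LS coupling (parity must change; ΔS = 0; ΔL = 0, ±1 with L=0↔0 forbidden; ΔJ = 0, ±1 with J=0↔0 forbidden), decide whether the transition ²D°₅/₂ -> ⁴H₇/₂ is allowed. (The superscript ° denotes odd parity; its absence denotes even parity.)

forbidden

Initial level: S=1/2, L=2, J=5/2, parity odd. Final level: S=3/2, L=5, J=7/2, parity even.
Parity must change: odd → even — passes.
ΔS = 0: S: 1/2 → 3/2 — fails.
ΔL = 0, ±1 (not L=0↔0): L: 2 → 5, ΔL = +3 — fails.
ΔJ = 0, ±1 (not J=0↔0): J: 5/2 → 7/2, ΔJ = +1 — passes.
Rule(s) violated: ΔS, ΔL.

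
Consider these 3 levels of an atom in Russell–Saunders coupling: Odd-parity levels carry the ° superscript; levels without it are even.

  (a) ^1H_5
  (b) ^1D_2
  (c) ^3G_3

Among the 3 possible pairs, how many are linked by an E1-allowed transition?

(a)–(b): forbidden (parity, ΔL, ΔJ).
(a)–(c): forbidden (parity, ΔS, ΔJ).
(b)–(c): forbidden (parity, ΔS, ΔL).
Allowed pairs: 0 of 3.

0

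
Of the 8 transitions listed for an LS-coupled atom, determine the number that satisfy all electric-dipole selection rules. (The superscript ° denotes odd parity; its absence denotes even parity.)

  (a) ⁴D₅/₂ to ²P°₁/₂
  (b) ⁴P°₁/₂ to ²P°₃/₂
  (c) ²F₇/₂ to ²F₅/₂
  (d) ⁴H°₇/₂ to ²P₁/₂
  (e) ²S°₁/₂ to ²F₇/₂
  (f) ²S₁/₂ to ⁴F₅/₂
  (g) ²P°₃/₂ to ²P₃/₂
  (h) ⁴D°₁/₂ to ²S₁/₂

1

(a) forbidden (ΔS, ΔJ fail)
(b) forbidden (parity, ΔS fail)
(c) forbidden (parity fails)
(d) forbidden (ΔS, ΔL, ΔJ fail)
(e) forbidden (ΔL, ΔJ fail)
(f) forbidden (parity, ΔS, ΔL, ΔJ fail)
(g) allowed
(h) forbidden (ΔS, ΔL fail)
Total allowed: 1 of 8.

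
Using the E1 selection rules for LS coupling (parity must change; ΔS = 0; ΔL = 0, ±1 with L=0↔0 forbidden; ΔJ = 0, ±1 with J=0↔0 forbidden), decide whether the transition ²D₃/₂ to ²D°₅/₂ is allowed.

allowed

Parity must change: even → odd — ✓.
ΔS = 0: S: 1/2 → 1/2 — ✓.
ΔL = 0, ±1 (not L=0↔0): L: 2 → 2, ΔL = +0 — ✓.
ΔJ = 0, ±1 (not J=0↔0): J: 3/2 → 5/2, ΔJ = +1 — ✓.
All four E1 rules are satisfied.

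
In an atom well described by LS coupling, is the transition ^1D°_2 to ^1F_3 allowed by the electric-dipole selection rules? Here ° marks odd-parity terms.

allowed

Parity must change: odd → even — satisfied.
ΔS = 0: S: 0 → 0 — satisfied.
ΔL = 0, ±1 (not L=0↔0): L: 2 → 3, ΔL = +1 — satisfied.
ΔJ = 0, ±1 (not J=0↔0): J: 2 → 3, ΔJ = +1 — satisfied.
All four E1 rules are satisfied.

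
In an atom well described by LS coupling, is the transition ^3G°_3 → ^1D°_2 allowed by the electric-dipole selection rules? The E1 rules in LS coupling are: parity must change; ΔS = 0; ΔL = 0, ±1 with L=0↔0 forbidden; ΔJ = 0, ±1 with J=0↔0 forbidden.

Reading off the term symbols: S 1→0, L 4→2, J 3→2, parity odd→odd.
ΔS = 0: S: 1 → 0 — fails.
ΔJ = 0, ±1 (not J=0↔0): J: 3 → 2, ΔJ = -1 — passes.
Parity must change: odd → odd — fails.
ΔL = 0, ±1 (not L=0↔0): L: 4 → 2, ΔL = -2 — fails.
Rule(s) violated: parity, ΔS, ΔL.

forbidden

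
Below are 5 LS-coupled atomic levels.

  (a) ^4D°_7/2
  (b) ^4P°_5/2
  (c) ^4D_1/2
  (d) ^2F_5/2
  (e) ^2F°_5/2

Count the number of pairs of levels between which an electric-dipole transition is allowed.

1

(a)–(b): forbidden (parity).
(a)–(c): forbidden (ΔJ).
(a)–(d): forbidden (ΔS).
(a)–(e): forbidden (parity, ΔS).
(b)–(c): forbidden (ΔJ).
(b)–(d): forbidden (ΔS, ΔL).
(b)–(e): forbidden (parity, ΔS, ΔL).
(c)–(d): forbidden (parity, ΔS, ΔJ).
(c)–(e): forbidden (ΔS, ΔJ).
(d)–(e): allowed.
Allowed pairs: 1 of 10.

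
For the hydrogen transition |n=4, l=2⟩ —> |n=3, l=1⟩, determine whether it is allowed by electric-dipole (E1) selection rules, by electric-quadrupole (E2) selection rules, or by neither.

E1

Δl = 1 − 2 = -1; l_i + l_f = 3.
E1 (Δl = ±1): satisfied.
E2 (Δl = 0,±2, l_i+l_f ≥ 2): not satisfied.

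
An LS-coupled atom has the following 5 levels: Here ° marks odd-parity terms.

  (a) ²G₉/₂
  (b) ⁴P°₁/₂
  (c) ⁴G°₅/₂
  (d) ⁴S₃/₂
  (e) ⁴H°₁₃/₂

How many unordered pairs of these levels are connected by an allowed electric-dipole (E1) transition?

1

(a)–(b): forbidden (ΔS, ΔL, ΔJ).
(a)–(c): forbidden (ΔS, ΔJ).
(a)–(d): forbidden (parity, ΔS, ΔL, ΔJ).
(a)–(e): forbidden (ΔS, ΔJ).
(b)–(c): forbidden (parity, ΔL, ΔJ).
(b)–(d): allowed.
(b)–(e): forbidden (parity, ΔL, ΔJ).
(c)–(d): forbidden (ΔL).
(c)–(e): forbidden (parity, ΔJ).
(d)–(e): forbidden (ΔL, ΔJ).
Allowed pairs: 1 of 10.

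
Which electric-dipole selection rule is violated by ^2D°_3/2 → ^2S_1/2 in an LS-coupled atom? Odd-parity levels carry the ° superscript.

Reading off the term symbols: S 1/2→1/2, L 2→0, J 3/2→1/2, parity odd→even.
ΔL = 0, ±1 (not L=0↔0): L: 2 → 0, ΔL = -2 — violated.
ΔJ = 0, ±1 (not J=0↔0): J: 3/2 → 1/2, ΔJ = -1 — satisfied.
Parity must change: odd → even — satisfied.
ΔS = 0: S: 1/2 → 1/2 — satisfied.

the ΔL = 0, ±1 rule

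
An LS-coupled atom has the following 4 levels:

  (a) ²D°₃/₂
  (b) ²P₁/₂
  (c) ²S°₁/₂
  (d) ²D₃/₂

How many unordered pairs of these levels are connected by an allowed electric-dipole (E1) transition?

3

(a)–(b): allowed.
(a)–(c): forbidden (parity, ΔL).
(a)–(d): allowed.
(b)–(c): allowed.
(b)–(d): forbidden (parity).
(c)–(d): forbidden (ΔL).
Allowed pairs: 3 of 6.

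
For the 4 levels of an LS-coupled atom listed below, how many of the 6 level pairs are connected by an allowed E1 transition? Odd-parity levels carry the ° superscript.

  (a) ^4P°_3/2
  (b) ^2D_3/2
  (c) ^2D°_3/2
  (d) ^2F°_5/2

(a)–(b): forbidden (ΔS).
(a)–(c): forbidden (parity, ΔS).
(a)–(d): forbidden (parity, ΔS, ΔL).
(b)–(c): allowed.
(b)–(d): allowed.
(c)–(d): forbidden (parity).
Allowed pairs: 2 of 6.

2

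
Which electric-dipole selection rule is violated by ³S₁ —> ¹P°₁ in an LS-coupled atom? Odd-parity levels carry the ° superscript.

the ΔS = 0 rule

Parity must change: even → odd — passes.
ΔS = 0: S: 1 → 0 — fails.
ΔL = 0, ±1 (not L=0↔0): L: 0 → 1, ΔL = +1 — passes.
ΔJ = 0, ±1 (not J=0↔0): J: 1 → 1, ΔJ = +0 — passes.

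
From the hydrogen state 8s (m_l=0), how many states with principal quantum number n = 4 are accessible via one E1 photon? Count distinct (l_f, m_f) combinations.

3

E1 requires Δl = ±1, so l_f ∈ {-1, 1}; with 0 ≤ l_f ≤ n_f−1 = 3, the allowed l_f values are {1}.
For l_f = 1: m_f ∈ {m_i−1, m_i, m_i+1} ∩ [−1, 1] = {-1, 0, 1} → 3 states.
Total: 3.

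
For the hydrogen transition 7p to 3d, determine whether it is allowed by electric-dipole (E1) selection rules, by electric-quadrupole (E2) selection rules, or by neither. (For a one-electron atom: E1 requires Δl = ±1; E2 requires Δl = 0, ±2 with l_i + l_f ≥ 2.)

E1

Δl = 2 − 1 = +1; l_i + l_f = 3.
E1 (Δl = ±1): satisfied.
E2 (Δl = 0,±2, l_i+l_f ≥ 2): not satisfied.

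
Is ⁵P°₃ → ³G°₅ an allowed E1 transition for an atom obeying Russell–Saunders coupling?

forbidden

Parity must change: odd → odd — ✗.
ΔS = 0: S: 2 → 1 — ✗.
ΔL = 0, ±1 (not L=0↔0): L: 1 → 4, ΔL = +3 — ✗.
ΔJ = 0, ±1 (not J=0↔0): J: 3 → 5, ΔJ = +2 — ✗.
Rule(s) violated: parity, ΔS, ΔL, ΔJ.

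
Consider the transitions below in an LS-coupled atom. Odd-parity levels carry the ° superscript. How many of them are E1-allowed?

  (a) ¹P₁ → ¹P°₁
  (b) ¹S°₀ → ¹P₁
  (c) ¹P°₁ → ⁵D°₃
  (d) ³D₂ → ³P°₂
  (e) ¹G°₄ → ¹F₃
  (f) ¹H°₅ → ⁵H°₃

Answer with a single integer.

4

(a) allowed
(b) allowed
(c) forbidden (parity, ΔS, ΔJ fail)
(d) allowed
(e) allowed
(f) forbidden (parity, ΔS, ΔJ fail)
Total allowed: 4 of 6.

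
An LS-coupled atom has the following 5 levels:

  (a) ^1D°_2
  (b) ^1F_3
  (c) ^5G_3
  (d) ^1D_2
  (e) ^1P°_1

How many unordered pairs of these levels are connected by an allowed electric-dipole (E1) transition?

3

(a)–(b): allowed.
(a)–(c): forbidden (ΔS, ΔL).
(a)–(d): allowed.
(a)–(e): forbidden (parity).
(b)–(c): forbidden (parity, ΔS).
(b)–(d): forbidden (parity).
(b)–(e): forbidden (ΔL, ΔJ).
(c)–(d): forbidden (parity, ΔS, ΔL).
(c)–(e): forbidden (ΔS, ΔL, ΔJ).
(d)–(e): allowed.
Allowed pairs: 3 of 10.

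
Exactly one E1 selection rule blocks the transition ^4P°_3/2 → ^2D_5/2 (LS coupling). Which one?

the ΔS = 0 rule

Parity must change: odd → even — passes.
ΔJ = 0, ±1 (not J=0↔0): J: 3/2 → 5/2, ΔJ = +1 — passes.
ΔL = 0, ±1 (not L=0↔0): L: 1 → 2, ΔL = +1 — passes.
ΔS = 0: S: 3/2 → 1/2 — fails.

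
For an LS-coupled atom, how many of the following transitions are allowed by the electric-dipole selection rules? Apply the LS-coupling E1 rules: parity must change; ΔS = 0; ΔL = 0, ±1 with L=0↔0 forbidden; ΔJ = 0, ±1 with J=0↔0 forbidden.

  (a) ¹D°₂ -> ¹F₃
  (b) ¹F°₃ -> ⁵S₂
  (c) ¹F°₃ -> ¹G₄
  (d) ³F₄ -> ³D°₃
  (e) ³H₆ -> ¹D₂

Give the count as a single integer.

3

(a) allowed
(b) forbidden (ΔS, ΔL fail)
(c) allowed
(d) allowed
(e) forbidden (parity, ΔS, ΔL, ΔJ fail)
Total allowed: 3 of 5.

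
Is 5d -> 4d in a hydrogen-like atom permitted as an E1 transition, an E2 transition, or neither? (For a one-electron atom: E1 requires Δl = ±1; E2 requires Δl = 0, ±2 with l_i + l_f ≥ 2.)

E2

Δl = 2 − 2 = +0; l_i + l_f = 4.
E1 (Δl = ±1): not satisfied.
E2 (Δl = 0,±2, l_i+l_f ≥ 2): satisfied.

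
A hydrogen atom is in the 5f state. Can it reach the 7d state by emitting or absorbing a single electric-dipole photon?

Δl = 2 − 3 = -1; the E1 rule Δl = ±1 is ok.
All E1 selection rules are satisfied.

allowed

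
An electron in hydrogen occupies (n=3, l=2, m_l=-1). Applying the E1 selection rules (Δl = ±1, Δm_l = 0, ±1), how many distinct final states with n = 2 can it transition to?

2

E1 requires Δl = ±1, so l_f ∈ {1, 3}; with 0 ≤ l_f ≤ n_f−1 = 1, the allowed l_f values are {1}.
For l_f = 1: m_f ∈ {m_i−1, m_i, m_i+1} ∩ [−1, 1] = {-1, 0} → 2 states.
Total: 2.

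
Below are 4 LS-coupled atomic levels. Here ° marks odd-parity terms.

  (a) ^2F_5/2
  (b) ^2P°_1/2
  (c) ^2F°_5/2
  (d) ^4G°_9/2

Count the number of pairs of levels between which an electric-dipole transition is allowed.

1

(a)–(b): forbidden (ΔL, ΔJ).
(a)–(c): allowed.
(a)–(d): forbidden (ΔS, ΔJ).
(b)–(c): forbidden (parity, ΔL, ΔJ).
(b)–(d): forbidden (parity, ΔS, ΔL, ΔJ).
(c)–(d): forbidden (parity, ΔS, ΔJ).
Allowed pairs: 1 of 6.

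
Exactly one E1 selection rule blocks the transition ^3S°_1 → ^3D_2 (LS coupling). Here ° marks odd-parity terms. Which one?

Reading off the term symbols: S 1→1, L 0→2, J 1→2, parity odd→even.
Parity must change: odd → even — passes.
ΔS = 0: S: 1 → 1 — passes.
ΔL = 0, ±1 (not L=0↔0): L: 0 → 2, ΔL = +2 — fails.
ΔJ = 0, ±1 (not J=0↔0): J: 1 → 2, ΔJ = +1 — passes.

the ΔL = 0, ±1 rule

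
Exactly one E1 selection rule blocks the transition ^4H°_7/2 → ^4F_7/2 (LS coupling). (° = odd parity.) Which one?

Reading off the term symbols: S 3/2→3/2, L 5→3, J 7/2→7/2, parity odd→even.
Parity must change: odd → even — passes.
ΔS = 0: S: 3/2 → 3/2 — passes.
ΔL = 0, ±1 (not L=0↔0): L: 5 → 3, ΔL = -2 — fails.
ΔJ = 0, ±1 (not J=0↔0): J: 7/2 → 7/2, ΔJ = +0 — passes.

the ΔL = 0, ±1 rule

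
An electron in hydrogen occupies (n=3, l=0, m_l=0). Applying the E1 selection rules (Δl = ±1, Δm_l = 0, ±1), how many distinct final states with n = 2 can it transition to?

3

E1 requires Δl = ±1, so l_f ∈ {-1, 1}; with 0 ≤ l_f ≤ n_f−1 = 1, the allowed l_f values are {1}.
For l_f = 1: m_f ∈ {m_i−1, m_i, m_i+1} ∩ [−1, 1] = {-1, 0, 1} → 3 states.
Total: 3.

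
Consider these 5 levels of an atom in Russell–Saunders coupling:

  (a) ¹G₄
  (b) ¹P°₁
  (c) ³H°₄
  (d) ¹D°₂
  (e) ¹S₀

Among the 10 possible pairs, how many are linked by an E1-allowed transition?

1

(a)–(b): forbidden (ΔL, ΔJ).
(a)–(c): forbidden (ΔS).
(a)–(d): forbidden (ΔL, ΔJ).
(a)–(e): forbidden (parity, ΔL, ΔJ).
(b)–(c): forbidden (parity, ΔS, ΔL, ΔJ).
(b)–(d): forbidden (parity).
(b)–(e): allowed.
(c)–(d): forbidden (parity, ΔS, ΔL, ΔJ).
(c)–(e): forbidden (ΔS, ΔL, ΔJ).
(d)–(e): forbidden (ΔL, ΔJ).
Allowed pairs: 1 of 10.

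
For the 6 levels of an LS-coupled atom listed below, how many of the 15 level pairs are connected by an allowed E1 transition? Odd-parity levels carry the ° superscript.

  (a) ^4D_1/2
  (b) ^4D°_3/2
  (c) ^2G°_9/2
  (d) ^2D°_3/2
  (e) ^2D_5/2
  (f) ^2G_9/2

(a)–(b): allowed.
(a)–(c): forbidden (ΔS, ΔL, ΔJ).
(a)–(d): forbidden (ΔS).
(a)–(e): forbidden (parity, ΔS, ΔJ).
(a)–(f): forbidden (parity, ΔS, ΔL, ΔJ).
(b)–(c): forbidden (parity, ΔS, ΔL, ΔJ).
(b)–(d): forbidden (parity, ΔS).
(b)–(e): forbidden (ΔS).
(b)–(f): forbidden (ΔS, ΔL, ΔJ).
(c)–(d): forbidden (parity, ΔL, ΔJ).
(c)–(e): forbidden (ΔL, ΔJ).
(c)–(f): allowed.
(d)–(e): allowed.
(d)–(f): forbidden (ΔL, ΔJ).
(e)–(f): forbidden (parity, ΔL, ΔJ).
Allowed pairs: 3 of 15.

3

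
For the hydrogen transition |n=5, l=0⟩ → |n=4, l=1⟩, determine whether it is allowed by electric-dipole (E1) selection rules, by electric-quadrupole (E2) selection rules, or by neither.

E1

Δl = 1 − 0 = +1; l_i + l_f = 1.
E1 (Δl = ±1): satisfied.
E2 (Δl = 0,±2, l_i+l_f ≥ 2): not satisfied.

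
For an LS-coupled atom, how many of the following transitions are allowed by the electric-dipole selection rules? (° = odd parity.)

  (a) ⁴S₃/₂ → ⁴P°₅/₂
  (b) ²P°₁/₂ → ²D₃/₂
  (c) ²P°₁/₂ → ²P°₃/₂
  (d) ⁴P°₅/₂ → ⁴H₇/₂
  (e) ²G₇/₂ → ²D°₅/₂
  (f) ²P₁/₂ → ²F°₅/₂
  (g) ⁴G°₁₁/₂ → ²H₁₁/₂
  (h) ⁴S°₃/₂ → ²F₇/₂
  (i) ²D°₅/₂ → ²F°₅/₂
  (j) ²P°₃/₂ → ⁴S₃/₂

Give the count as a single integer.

(a) allowed
(b) allowed
(c) forbidden (parity fails)
(d) forbidden (ΔL fails)
(e) forbidden (ΔL fails)
(f) forbidden (ΔL, ΔJ fail)
(g) forbidden (ΔS fails)
(h) forbidden (ΔS, ΔL, ΔJ fail)
(i) forbidden (parity fails)
(j) forbidden (ΔS fails)
Total allowed: 2 of 10.

2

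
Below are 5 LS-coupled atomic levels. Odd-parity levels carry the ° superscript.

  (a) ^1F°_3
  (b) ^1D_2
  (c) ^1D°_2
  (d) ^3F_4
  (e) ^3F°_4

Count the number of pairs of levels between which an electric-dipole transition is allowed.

3

(a)–(b): allowed.
(a)–(c): forbidden (parity).
(a)–(d): forbidden (ΔS).
(a)–(e): forbidden (parity, ΔS).
(b)–(c): allowed.
(b)–(d): forbidden (parity, ΔS, ΔJ).
(b)–(e): forbidden (ΔS, ΔJ).
(c)–(d): forbidden (ΔS, ΔJ).
(c)–(e): forbidden (parity, ΔS, ΔJ).
(d)–(e): allowed.
Allowed pairs: 3 of 10.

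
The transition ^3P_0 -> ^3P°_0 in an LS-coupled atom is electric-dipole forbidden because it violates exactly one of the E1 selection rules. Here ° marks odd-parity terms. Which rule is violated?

the J=0 ↔ J=0 exclusion

Reading off the term symbols: S 1→1, L 1→1, J 0→0, parity even→odd.
Parity must change: even → odd — satisfied.
ΔS = 0: S: 1 → 1 — satisfied.
ΔL = 0, ±1 (not L=0↔0): L: 1 → 1, ΔL = +0 — satisfied.
ΔJ = 0, ±1 (not J=0↔0): J: 0 → 0, ΔJ = +0 — violated.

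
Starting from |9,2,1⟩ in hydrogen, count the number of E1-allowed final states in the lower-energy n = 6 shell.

E1 requires Δl = ±1, so l_f ∈ {1, 3}; with 0 ≤ l_f ≤ n_f−1 = 5, the allowed l_f values are {1, 3}.
For l_f = 1: m_f ∈ {m_i−1, m_i, m_i+1} ∩ [−1, 1] = {0, 1} → 2 states.
For l_f = 3: m_f ∈ {m_i−1, m_i, m_i+1} ∩ [−3, 3] = {0, 1, 2} → 3 states.
Total: 5.

5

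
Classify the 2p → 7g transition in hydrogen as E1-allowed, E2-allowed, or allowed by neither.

neither

Δl = 4 − 1 = +3; l_i + l_f = 5.
E1 (Δl = ±1): not satisfied.
E2 (Δl = 0,±2, l_i+l_f ≥ 2): not satisfied.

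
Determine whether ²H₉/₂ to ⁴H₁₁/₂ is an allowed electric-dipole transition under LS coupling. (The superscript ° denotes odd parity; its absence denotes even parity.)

Initial level: S=1/2, L=5, J=9/2, parity even. Final level: S=3/2, L=5, J=11/2, parity even.
Parity must change: even → even — fails.
ΔJ = 0, ±1 (not J=0↔0): J: 9/2 → 11/2, ΔJ = +1 — passes.
ΔS = 0: S: 1/2 → 3/2 — fails.
ΔL = 0, ±1 (not L=0↔0): L: 5 → 5, ΔL = +0 — passes.
Rule(s) violated: parity, ΔS.

forbidden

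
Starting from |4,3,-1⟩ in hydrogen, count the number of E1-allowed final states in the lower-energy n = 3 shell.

3

E1 requires Δl = ±1, so l_f ∈ {2, 4}; with 0 ≤ l_f ≤ n_f−1 = 2, the allowed l_f values are {2}.
For l_f = 2: m_f ∈ {m_i−1, m_i, m_i+1} ∩ [−2, 2] = {-2, -1, 0} → 3 states.
Total: 3.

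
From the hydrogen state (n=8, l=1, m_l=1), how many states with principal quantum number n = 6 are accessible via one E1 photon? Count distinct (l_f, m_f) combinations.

E1 requires Δl = ±1, so l_f ∈ {0, 2}; with 0 ≤ l_f ≤ n_f−1 = 5, the allowed l_f values are {0, 2}.
For l_f = 0: m_f ∈ {m_i−1, m_i, m_i+1} ∩ [−0, 0] = {0} → 1 state.
For l_f = 2: m_f ∈ {m_i−1, m_i, m_i+1} ∩ [−2, 2] = {0, 1, 2} → 3 states.
Total: 4.

4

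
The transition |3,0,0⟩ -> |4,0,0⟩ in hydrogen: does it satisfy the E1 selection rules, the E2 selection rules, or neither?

neither

Δl = 0 − 0 = +0; l_i + l_f = 0.
Δm_l = +0.
E1 (Δl = ±1, |Δm_l| ≤ 1): not satisfied.
E2 (Δl = 0,±2, l_i+l_f ≥ 2, |Δm_l| ≤ 2): not satisfied.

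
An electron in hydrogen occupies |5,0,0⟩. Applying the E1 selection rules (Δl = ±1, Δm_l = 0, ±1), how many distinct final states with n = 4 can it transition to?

E1 requires Δl = ±1, so l_f ∈ {-1, 1}; with 0 ≤ l_f ≤ n_f−1 = 3, the allowed l_f values are {1}.
For l_f = 1: m_f ∈ {m_i−1, m_i, m_i+1} ∩ [−1, 1] = {-1, 0, 1} → 3 states.
Total: 3.

3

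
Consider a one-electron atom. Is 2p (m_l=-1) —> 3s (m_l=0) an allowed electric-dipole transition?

allowed

Δl = 0 − 1 = -1; the E1 rule Δl = ±1 is ok.
Δm_l = 0 − (-1) = +1. E1 requires Δm_l = 0, ±1: ok.
All E1 selection rules are satisfied.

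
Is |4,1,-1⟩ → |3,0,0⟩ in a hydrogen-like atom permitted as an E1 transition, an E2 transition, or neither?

Δl = 0 − 1 = -1; l_i + l_f = 1.
Δm_l = +1.
E1 (Δl = ±1, |Δm_l| ≤ 1): satisfied.
E2 (Δl = 0,±2, l_i+l_f ≥ 2, |Δm_l| ≤ 2): not satisfied.

E1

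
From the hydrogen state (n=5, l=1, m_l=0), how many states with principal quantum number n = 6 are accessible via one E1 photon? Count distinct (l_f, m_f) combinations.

4

E1 requires Δl = ±1, so l_f ∈ {0, 2}; with 0 ≤ l_f ≤ n_f−1 = 5, the allowed l_f values are {0, 2}.
For l_f = 0: m_f ∈ {m_i−1, m_i, m_i+1} ∩ [−0, 0] = {0} → 1 state.
For l_f = 2: m_f ∈ {m_i−1, m_i, m_i+1} ∩ [−2, 2] = {-1, 0, 1} → 3 states.
Total: 4.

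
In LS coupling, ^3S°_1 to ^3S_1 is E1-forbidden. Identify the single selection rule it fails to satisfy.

the L=0 ↔ L=0 exclusion

Parity must change: odd → even — passes.
ΔS = 0: S: 1 → 1 — passes.
ΔL = 0, ±1 (not L=0↔0): L: 0 → 0, ΔL = +0 — fails.
ΔJ = 0, ±1 (not J=0↔0): J: 1 → 1, ΔJ = +0 — passes.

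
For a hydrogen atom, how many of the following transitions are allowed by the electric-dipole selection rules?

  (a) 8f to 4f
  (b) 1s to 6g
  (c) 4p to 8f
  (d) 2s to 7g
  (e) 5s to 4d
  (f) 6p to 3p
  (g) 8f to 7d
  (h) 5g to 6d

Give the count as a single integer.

(a) forbidden — Δl = +0 (E1 requires Δl = ±1)
(b) forbidden — Δl = +4 (E1 requires Δl = ±1)
(c) forbidden — Δl = +2 (E1 requires Δl = ±1)
(d) forbidden — Δl = +4 (E1 requires Δl = ±1)
(e) forbidden — Δl = +2 (E1 requires Δl = ±1)
(f) forbidden — Δl = +0 (E1 requires Δl = ±1)
(g) allowed
(h) forbidden — Δl = -2 (E1 requires Δl = ±1)
Total allowed: 1 of 8.

1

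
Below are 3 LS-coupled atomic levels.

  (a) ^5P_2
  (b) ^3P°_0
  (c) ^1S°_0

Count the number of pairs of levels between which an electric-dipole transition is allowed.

0

(a)–(b): forbidden (ΔS, ΔJ).
(a)–(c): forbidden (ΔS, ΔJ).
(b)–(c): forbidden (parity, ΔS, ΔJ).
Allowed pairs: 0 of 3.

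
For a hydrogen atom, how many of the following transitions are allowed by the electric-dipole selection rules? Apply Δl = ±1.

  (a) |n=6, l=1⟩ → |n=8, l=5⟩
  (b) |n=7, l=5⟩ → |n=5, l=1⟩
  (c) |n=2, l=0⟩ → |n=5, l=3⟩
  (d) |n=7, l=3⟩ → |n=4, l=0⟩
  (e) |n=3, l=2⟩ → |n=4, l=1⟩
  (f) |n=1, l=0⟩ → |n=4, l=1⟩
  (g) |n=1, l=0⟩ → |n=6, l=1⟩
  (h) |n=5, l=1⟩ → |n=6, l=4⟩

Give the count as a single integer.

(a) forbidden — Δl = +4 (E1 requires Δl = ±1)
(b) forbidden — Δl = -4 (E1 requires Δl = ±1)
(c) forbidden — Δl = +3 (E1 requires Δl = ±1)
(d) forbidden — Δl = -3 (E1 requires Δl = ±1)
(e) allowed
(f) allowed
(g) allowed
(h) forbidden — Δl = +3 (E1 requires Δl = ±1)
Total allowed: 3 of 8.

3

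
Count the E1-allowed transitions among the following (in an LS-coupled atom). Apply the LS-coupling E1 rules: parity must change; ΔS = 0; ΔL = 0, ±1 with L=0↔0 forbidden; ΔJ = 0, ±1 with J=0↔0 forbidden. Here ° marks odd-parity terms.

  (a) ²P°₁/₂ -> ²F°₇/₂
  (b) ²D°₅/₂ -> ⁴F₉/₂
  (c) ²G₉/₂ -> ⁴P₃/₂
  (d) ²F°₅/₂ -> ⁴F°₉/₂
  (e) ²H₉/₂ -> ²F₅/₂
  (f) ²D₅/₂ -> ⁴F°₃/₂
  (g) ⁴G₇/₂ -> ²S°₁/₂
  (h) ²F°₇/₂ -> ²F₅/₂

1

(a) forbidden (parity, ΔL, ΔJ fail)
(b) forbidden (ΔS, ΔJ fail)
(c) forbidden (parity, ΔS, ΔL, ΔJ fail)
(d) forbidden (parity, ΔS, ΔJ fail)
(e) forbidden (parity, ΔL, ΔJ fail)
(f) forbidden (ΔS fails)
(g) forbidden (ΔS, ΔL, ΔJ fail)
(h) allowed
Total allowed: 1 of 8.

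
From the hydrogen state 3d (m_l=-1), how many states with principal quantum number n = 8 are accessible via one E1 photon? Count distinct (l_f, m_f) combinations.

5

E1 requires Δl = ±1, so l_f ∈ {1, 3}; with 0 ≤ l_f ≤ n_f−1 = 7, the allowed l_f values are {1, 3}.
For l_f = 1: m_f ∈ {m_i−1, m_i, m_i+1} ∩ [−1, 1] = {-1, 0} → 2 states.
For l_f = 3: m_f ∈ {m_i−1, m_i, m_i+1} ∩ [−3, 3] = {-2, -1, 0} → 3 states.
Total: 5.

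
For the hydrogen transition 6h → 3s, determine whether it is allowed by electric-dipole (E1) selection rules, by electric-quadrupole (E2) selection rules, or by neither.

Δl = 0 − 5 = -5; l_i + l_f = 5.
E1 (Δl = ±1): not satisfied.
E2 (Δl = 0,±2, l_i+l_f ≥ 2): not satisfied.

neither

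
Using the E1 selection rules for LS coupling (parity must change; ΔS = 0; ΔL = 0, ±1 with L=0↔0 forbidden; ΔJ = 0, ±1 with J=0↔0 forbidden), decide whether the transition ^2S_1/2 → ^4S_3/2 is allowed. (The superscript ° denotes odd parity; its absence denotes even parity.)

Initial level: S=1/2, L=0, J=1/2, parity even. Final level: S=3/2, L=0, J=3/2, parity even.
Parity must change: even → even — violated.
ΔS = 0: S: 1/2 → 3/2 — violated.
ΔL = 0, ±1 (not L=0↔0): L: 0 → 0, ΔL = +0 — violated.
ΔJ = 0, ±1 (not J=0↔0): J: 1/2 → 3/2, ΔJ = +1 — satisfied.
Rule(s) violated: parity, ΔS, ΔL.

forbidden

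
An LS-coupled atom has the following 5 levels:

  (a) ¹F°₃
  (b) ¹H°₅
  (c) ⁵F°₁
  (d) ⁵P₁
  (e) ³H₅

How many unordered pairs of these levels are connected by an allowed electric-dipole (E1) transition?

0

(a)–(b): forbidden (parity, ΔL, ΔJ).
(a)–(c): forbidden (parity, ΔS, ΔJ).
(a)–(d): forbidden (ΔS, ΔL, ΔJ).
(a)–(e): forbidden (ΔS, ΔL, ΔJ).
(b)–(c): forbidden (parity, ΔS, ΔL, ΔJ).
(b)–(d): forbidden (ΔS, ΔL, ΔJ).
(b)–(e): forbidden (ΔS).
(c)–(d): forbidden (ΔL).
(c)–(e): forbidden (ΔS, ΔL, ΔJ).
(d)–(e): forbidden (parity, ΔS, ΔL, ΔJ).
Allowed pairs: 0 of 10.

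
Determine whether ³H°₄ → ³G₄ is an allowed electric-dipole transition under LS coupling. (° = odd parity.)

allowed

Parity must change: odd → even — passes.
ΔJ = 0, ±1 (not J=0↔0): J: 4 → 4, ΔJ = +0 — passes.
ΔS = 0: S: 1 → 1 — passes.
ΔL = 0, ±1 (not L=0↔0): L: 5 → 4, ΔL = -1 — passes.
All four E1 rules are satisfied.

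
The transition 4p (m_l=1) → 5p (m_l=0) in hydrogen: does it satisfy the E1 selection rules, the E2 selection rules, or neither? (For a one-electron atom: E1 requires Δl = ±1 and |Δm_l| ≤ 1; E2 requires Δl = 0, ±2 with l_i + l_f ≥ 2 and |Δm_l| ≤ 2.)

E2

Δl = 1 − 1 = +0; l_i + l_f = 2.
Δm_l = -1.
E1 (Δl = ±1, |Δm_l| ≤ 1): not satisfied.
E2 (Δl = 0,±2, l_i+l_f ≥ 2, |Δm_l| ≤ 2): satisfied.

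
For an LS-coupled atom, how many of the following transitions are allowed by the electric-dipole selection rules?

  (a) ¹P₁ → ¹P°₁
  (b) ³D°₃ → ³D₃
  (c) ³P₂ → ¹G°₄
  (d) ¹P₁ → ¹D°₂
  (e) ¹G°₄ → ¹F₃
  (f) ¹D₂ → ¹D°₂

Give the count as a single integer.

(a) allowed
(b) allowed
(c) forbidden (ΔS, ΔL, ΔJ fail)
(d) allowed
(e) allowed
(f) allowed
Total allowed: 5 of 6.

5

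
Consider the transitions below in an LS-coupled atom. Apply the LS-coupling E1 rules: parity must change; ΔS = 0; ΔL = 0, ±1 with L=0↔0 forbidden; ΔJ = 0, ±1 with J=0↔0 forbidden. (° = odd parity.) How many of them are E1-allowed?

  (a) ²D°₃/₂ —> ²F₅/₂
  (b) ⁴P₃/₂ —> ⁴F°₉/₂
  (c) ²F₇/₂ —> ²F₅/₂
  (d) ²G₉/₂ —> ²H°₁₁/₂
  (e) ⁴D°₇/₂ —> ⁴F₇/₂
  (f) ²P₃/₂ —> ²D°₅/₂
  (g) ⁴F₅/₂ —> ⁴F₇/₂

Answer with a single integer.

4

(a) allowed
(b) forbidden (ΔL, ΔJ fail)
(c) forbidden (parity fails)
(d) allowed
(e) allowed
(f) allowed
(g) forbidden (parity fails)
Total allowed: 4 of 7.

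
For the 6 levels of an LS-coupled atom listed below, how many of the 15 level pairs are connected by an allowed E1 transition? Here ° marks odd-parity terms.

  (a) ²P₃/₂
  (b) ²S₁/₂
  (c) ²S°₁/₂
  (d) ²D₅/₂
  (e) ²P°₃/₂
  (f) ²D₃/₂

5

(a)–(b): forbidden (parity).
(a)–(c): allowed.
(a)–(d): forbidden (parity).
(a)–(e): allowed.
(a)–(f): forbidden (parity).
(b)–(c): forbidden (ΔL).
(b)–(d): forbidden (parity, ΔL, ΔJ).
(b)–(e): allowed.
(b)–(f): forbidden (parity, ΔL).
(c)–(d): forbidden (ΔL, ΔJ).
(c)–(e): forbidden (parity).
(c)–(f): forbidden (ΔL).
(d)–(e): allowed.
(d)–(f): forbidden (parity).
(e)–(f): allowed.
Allowed pairs: 5 of 15.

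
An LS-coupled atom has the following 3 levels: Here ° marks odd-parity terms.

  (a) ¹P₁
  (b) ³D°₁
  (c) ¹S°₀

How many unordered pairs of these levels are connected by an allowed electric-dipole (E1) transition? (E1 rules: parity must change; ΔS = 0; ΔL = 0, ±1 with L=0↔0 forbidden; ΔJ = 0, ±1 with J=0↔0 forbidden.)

(a)–(b): forbidden (ΔS).
(a)–(c): allowed.
(b)–(c): forbidden (parity, ΔS, ΔL).
Allowed pairs: 1 of 3.

1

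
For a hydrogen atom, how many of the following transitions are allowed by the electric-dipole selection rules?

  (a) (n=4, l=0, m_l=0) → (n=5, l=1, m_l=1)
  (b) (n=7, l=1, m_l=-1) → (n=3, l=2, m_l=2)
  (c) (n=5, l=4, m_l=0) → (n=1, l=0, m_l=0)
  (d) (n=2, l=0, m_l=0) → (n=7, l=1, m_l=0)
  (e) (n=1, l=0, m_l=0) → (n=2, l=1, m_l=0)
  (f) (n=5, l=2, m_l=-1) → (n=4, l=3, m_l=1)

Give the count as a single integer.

(a) allowed
(b) forbidden — Δm_l = +3 (E1 requires Δm_l = 0, ±1)
(c) forbidden — Δl = -4 (E1 requires Δl = ±1)
(d) allowed
(e) allowed
(f) forbidden — Δm_l = +2 (E1 requires Δm_l = 0, ±1)
Total allowed: 3 of 6.

3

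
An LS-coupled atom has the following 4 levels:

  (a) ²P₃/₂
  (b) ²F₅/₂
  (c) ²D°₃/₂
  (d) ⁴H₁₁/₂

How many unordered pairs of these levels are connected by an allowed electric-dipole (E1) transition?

2

(a)–(b): forbidden (parity, ΔL).
(a)–(c): allowed.
(a)–(d): forbidden (parity, ΔS, ΔL, ΔJ).
(b)–(c): allowed.
(b)–(d): forbidden (parity, ΔS, ΔL, ΔJ).
(c)–(d): forbidden (ΔS, ΔL, ΔJ).
Allowed pairs: 2 of 6.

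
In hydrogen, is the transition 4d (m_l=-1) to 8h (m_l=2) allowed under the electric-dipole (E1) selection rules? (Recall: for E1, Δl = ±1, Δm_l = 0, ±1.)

forbidden

Δl = 5 − 2 = +3; the E1 rule Δl = ±1 is fails.
m_l: -1 → 2 (Δm_l = +3). |Δm_l| ≤ 1 fails.
The transition is electric-dipole forbidden.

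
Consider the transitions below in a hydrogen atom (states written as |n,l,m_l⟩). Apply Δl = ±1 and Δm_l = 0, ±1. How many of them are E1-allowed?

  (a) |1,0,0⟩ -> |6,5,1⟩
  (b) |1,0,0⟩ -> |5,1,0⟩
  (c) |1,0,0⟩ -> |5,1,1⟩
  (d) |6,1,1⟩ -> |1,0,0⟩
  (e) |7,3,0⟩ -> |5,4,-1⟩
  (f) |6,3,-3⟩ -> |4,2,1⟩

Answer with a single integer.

4

(a) forbidden — Δl = +5 (E1 requires Δl = ±1)
(b) allowed
(c) allowed
(d) allowed
(e) allowed
(f) forbidden — Δm_l = +4 (E1 requires Δm_l = 0, ±1)
Total allowed: 4 of 6.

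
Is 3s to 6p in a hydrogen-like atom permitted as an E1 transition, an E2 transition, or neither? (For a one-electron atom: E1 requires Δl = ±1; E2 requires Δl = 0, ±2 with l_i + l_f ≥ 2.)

E1

Δl = 1 − 0 = +1; l_i + l_f = 1.
E1 (Δl = ±1): satisfied.
E2 (Δl = 0,±2, l_i+l_f ≥ 2): not satisfied.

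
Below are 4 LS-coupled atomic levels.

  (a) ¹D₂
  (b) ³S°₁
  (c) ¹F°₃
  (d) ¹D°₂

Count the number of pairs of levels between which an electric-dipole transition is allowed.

(a)–(b): forbidden (ΔS, ΔL).
(a)–(c): allowed.
(a)–(d): allowed.
(b)–(c): forbidden (parity, ΔS, ΔL, ΔJ).
(b)–(d): forbidden (parity, ΔS, ΔL).
(c)–(d): forbidden (parity).
Allowed pairs: 2 of 6.

2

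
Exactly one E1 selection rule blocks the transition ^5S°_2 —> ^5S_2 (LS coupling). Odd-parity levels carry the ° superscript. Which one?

the L=0 ↔ L=0 exclusion

Reading off the term symbols: S 2→2, L 0→0, J 2→2, parity odd→even.
Parity must change: odd → even — ok.
ΔS = 0: S: 2 → 2 — ok.
ΔL = 0, ±1 (not L=0↔0): L: 0 → 0, ΔL = +0 — fails.
ΔJ = 0, ±1 (not J=0↔0): J: 2 → 2, ΔJ = +0 — ok.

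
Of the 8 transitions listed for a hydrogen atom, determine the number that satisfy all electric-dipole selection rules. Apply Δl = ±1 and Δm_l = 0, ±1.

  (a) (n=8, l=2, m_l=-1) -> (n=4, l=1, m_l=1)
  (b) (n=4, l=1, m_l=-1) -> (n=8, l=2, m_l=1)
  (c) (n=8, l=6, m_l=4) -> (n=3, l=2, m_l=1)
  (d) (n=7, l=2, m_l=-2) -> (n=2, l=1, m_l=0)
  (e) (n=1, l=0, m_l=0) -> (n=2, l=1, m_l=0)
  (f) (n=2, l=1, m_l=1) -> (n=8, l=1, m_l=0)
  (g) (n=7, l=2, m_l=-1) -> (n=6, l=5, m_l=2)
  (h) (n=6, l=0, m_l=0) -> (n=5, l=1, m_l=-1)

2

(a) forbidden — Δm_l = +2 (E1 requires Δm_l = 0, ±1)
(b) forbidden — Δm_l = +2 (E1 requires Δm_l = 0, ±1)
(c) forbidden — Δl = -4 (E1 requires Δl = ±1); Δm_l = -3 (E1 requires Δm_l = 0, ±1)
(d) forbidden — Δm_l = +2 (E1 requires Δm_l = 0, ±1)
(e) allowed
(f) forbidden — Δl = +0 (E1 requires Δl = ±1)
(g) forbidden — Δl = +3 (E1 requires Δl = ±1); Δm_l = +3 (E1 requires Δm_l = 0, ±1)
(h) allowed
Total allowed: 2 of 8.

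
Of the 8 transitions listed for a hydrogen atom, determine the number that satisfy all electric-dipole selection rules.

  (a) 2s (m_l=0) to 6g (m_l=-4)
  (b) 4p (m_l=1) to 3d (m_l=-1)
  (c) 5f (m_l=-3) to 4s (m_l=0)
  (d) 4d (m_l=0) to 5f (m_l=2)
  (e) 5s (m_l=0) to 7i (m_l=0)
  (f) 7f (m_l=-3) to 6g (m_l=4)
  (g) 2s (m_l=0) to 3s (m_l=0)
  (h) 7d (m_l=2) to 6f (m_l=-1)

0

(a) forbidden — Δl = +4 (E1 requires Δl = ±1); Δm_l = -4 (E1 requires Δm_l = 0, ±1)
(b) forbidden — Δm_l = -2 (E1 requires Δm_l = 0, ±1)
(c) forbidden — Δl = -3 (E1 requires Δl = ±1); Δm_l = +3 (E1 requires Δm_l = 0, ±1)
(d) forbidden — Δm_l = +2 (E1 requires Δm_l = 0, ±1)
(e) forbidden — Δl = +6 (E1 requires Δl = ±1)
(f) forbidden — Δm_l = +7 (E1 requires Δm_l = 0, ±1)
(g) forbidden — Δl = +0 (E1 requires Δl = ±1)
(h) forbidden — Δm_l = -3 (E1 requires Δm_l = 0, ±1)
Total allowed: 0 of 8.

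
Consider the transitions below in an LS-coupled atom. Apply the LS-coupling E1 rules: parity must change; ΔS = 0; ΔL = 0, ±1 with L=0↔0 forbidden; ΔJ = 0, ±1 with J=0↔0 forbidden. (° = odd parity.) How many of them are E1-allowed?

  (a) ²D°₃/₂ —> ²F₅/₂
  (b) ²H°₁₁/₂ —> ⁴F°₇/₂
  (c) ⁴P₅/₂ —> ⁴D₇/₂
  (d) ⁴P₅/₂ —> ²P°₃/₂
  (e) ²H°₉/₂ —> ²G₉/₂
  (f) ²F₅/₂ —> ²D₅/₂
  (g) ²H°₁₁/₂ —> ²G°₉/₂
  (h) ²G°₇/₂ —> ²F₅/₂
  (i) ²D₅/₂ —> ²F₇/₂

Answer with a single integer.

3

(a) allowed
(b) forbidden (parity, ΔS, ΔL, ΔJ fail)
(c) forbidden (parity fails)
(d) forbidden (ΔS fails)
(e) allowed
(f) forbidden (parity fails)
(g) forbidden (parity fails)
(h) allowed
(i) forbidden (parity fails)
Total allowed: 3 of 9.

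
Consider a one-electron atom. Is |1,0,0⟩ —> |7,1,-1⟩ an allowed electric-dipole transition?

allowed

Initial l = 0, final l = 1, so Δl = +1. E1 requires Δl = ±1: ok.
m_l: 0 → -1 (Δm_l = -1). |Δm_l| ≤ 1 ok.
All E1 selection rules are satisfied.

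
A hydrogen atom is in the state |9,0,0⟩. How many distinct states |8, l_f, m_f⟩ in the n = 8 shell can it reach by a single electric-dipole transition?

E1 requires Δl = ±1, so l_f ∈ {-1, 1}; with 0 ≤ l_f ≤ n_f−1 = 7, the allowed l_f values are {1}.
For l_f = 1: m_f ∈ {m_i−1, m_i, m_i+1} ∩ [−1, 1] = {-1, 0, 1} → 3 states.
Total: 3.

3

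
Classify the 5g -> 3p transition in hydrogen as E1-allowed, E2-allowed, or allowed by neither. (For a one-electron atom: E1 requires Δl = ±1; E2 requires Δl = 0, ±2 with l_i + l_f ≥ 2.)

neither

Δl = 1 − 4 = -3; l_i + l_f = 5.
E1 (Δl = ±1): not satisfied.
E2 (Δl = 0,±2, l_i+l_f ≥ 2): not satisfied.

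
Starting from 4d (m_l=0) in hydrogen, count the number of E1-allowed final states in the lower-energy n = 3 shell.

3

E1 requires Δl = ±1, so l_f ∈ {1, 3}; with 0 ≤ l_f ≤ n_f−1 = 2, the allowed l_f values are {1}.
For l_f = 1: m_f ∈ {m_i−1, m_i, m_i+1} ∩ [−1, 1] = {-1, 0, 1} → 3 states.
Total: 3.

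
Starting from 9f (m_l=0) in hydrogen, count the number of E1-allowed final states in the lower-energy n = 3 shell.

3

E1 requires Δl = ±1, so l_f ∈ {2, 4}; with 0 ≤ l_f ≤ n_f−1 = 2, the allowed l_f values are {2}.
For l_f = 2: m_f ∈ {m_i−1, m_i, m_i+1} ∩ [−2, 2] = {-1, 0, 1} → 3 states.
Total: 3.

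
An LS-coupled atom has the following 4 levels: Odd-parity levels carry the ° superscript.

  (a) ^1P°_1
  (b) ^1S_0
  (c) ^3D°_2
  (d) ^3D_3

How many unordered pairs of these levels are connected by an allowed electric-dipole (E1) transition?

(a)–(b): allowed.
(a)–(c): forbidden (parity, ΔS).
(a)–(d): forbidden (ΔS, ΔJ).
(b)–(c): forbidden (ΔS, ΔL, ΔJ).
(b)–(d): forbidden (parity, ΔS, ΔL, ΔJ).
(c)–(d): allowed.
Allowed pairs: 2 of 6.

2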